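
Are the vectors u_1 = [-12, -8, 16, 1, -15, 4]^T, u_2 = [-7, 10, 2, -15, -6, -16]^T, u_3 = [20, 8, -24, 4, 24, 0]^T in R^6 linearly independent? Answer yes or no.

Form the matrix with these vectors as rows and row reduce.
R2 ← R2 − (7/12)·R1: [0, 44/3, -22/3, -187/12, 11/4, -55/3]
R3 ← R3 + (5/3)·R1: [0, -16/3, 8/3, 17/3, -1, 20/3]
R3 ← R3 + (4/11)·R2: [0, 0, 0, 0, 0, 0]
2 nonzero rows, so the 3 vectors span a space of dimension 2.
Since 2 < 3, the vectors are linearly dependent.

no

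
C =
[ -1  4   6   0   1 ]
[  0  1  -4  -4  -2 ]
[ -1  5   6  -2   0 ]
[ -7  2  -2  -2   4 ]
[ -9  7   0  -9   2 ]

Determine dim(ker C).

1

Row reduce to echelon form.
R3 ← R3 − R1: [0, 1, 0, -2, -1]
R4 ← R4 − (7)·R1: [0, -26, -44, -2, -3]
R5 ← R5 − (9)·R1: [0, -29, -54, -9, -7]
R3 ← R3 − R2: [0, 0, 4, 2, 1]
R4 ← R4 + (26)·R2: [0, 0, -148, -106, -55]
R5 ← R5 + (29)·R2: [0, 0, -170, -125, -65]
R4 ← R4 + (37)·R3: [0, 0, 0, -32, -18]
R5 ← R5 + (85/2)·R3: [0, 0, 0, -40, -45/2]
R5 ← R5 − (5/4)·R4: [0, 0, 0, 0, 0]
4 nonzero rows, so rank(C) = 4.
C has 5 columns; by rank–nullity, nullity = 5 − 4 = 1.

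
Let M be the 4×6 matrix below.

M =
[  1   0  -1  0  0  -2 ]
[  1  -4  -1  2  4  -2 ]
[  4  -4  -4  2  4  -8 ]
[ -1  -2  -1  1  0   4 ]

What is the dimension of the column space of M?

Row reduce to echelon form.
R2 ← R2 − R1: [0, -4, 0, 2, 4, 0]
R3 ← R3 − (4)·R1: [0, -4, 0, 2, 4, 0]
R4 ← R4 + R1: [0, -2, -2, 1, 0, 2]
R3 ← R3 − R2: [0, 0, 0, 0, 0, 0]
R4 ← R4 − (1/2)·R2: [0, 0, -2, 0, -2, 2]
Swap R3 ↔ R4
Echelon form has 3 nonzero rows, so rank(M) = 3.
The column space has dimension equal to the rank: 3.

3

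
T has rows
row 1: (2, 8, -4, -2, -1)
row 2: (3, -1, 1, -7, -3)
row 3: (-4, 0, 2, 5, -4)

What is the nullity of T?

2

Row reduce to echelon form.
R2 ← R2 − (3/2)·R1: [0, -13, 7, -4, -3/2]
R3 ← R3 + (2)·R1: [0, 16, -6, 1, -6]
R3 ← R3 + (16/13)·R2: [0, 0, 34/13, -51/13, -102/13]
3 nonzero rows, so rank(T) = 3.
T has 5 columns; by rank–nullity, nullity = 5 − 3 = 2.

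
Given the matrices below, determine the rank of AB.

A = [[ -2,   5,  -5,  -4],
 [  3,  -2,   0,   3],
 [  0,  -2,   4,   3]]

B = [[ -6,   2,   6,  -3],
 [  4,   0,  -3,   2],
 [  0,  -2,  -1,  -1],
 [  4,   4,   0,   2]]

First compute AB:
[[ 16, -10, -22,  13],
 [-14,  18,  24,  -7],
 [  4,   4,   2,  -2]]
Now row reduce the product.
R2 ← R2 + (7/8)·R1: [0, 37/4, 19/4, 35/8]
R3 ← R3 − (1/4)·R1: [0, 13/2, 15/2, -21/4]
R3 ← R3 − (26/37)·R2: [0, 0, 154/37, -308/37]
3 nonzero rows, so rank(AB) = 3.

3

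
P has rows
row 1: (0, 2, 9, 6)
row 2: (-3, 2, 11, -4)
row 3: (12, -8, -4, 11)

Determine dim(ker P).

Row reduce to echelon form.
Swap R1 ↔ R2
R3 ← R3 + (4)·R1: [0, 0, 40, -5]
3 nonzero rows, so rank(P) = 3.
P has 4 columns; by rank–nullity, nullity = 4 − 3 = 1.

1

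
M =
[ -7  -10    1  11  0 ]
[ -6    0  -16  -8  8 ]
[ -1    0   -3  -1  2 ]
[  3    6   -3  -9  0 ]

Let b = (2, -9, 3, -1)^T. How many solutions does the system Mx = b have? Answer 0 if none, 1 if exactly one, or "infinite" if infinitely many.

Row reduce the augmented matrix [M | b].
R2 ← R2 − (6/7)·R1: [0, 60/7, -118/7, -122/7, 8, -75/7]
R3 ← R3 − (1/7)·R1: [0, 10/7, -22/7, -18/7, 2, 19/7]
R4 ← R4 + (3/7)·R1: [0, 12/7, -18/7, -30/7, 0, -1/7]
R3 ← R3 − (1/6)·R2: [0, 0, -1/3, 1/3, 2/3, 9/2]
R4 ← R4 − (1/5)·R2: [0, 0, 4/5, -4/5, -8/5, 2]
R4 ← R4 + (12/5)·R3: [0, 0, 0, 0, 0, 64/5]
The echelon form has 4 nonzero rows; the last pivot sits in the augmented column, so rank(M) = 3 but rank([M|b]) = 4.
Since the ranks differ, the system is inconsistent.
It has no solutions.

0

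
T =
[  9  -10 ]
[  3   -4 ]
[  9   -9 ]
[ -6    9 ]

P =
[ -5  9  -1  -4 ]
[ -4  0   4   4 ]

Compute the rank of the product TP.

First compute TP:
[[ -5,  81, -49, -76],
 [  1,  27, -19, -28],
 [ -9,  81, -45, -72],
 [ -6, -54,  42,  60]]
Now row reduce the product.
R2 ← R2 + (1/5)·R1: [0, 216/5, -144/5, -216/5]
R3 ← R3 − (9/5)·R1: [0, -324/5, 216/5, 324/5]
R4 ← R4 − (6/5)·R1: [0, -756/5, 504/5, 756/5]
R3 ← R3 + (3/2)·R2: [0, 0, 0, 0]
R4 ← R4 + (7/2)·R2: [0, 0, 0, 0]
2 nonzero rows, so rank(TP) = 2.

2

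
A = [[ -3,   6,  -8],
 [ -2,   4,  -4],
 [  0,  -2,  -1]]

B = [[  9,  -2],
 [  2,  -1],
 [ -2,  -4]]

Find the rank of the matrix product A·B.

First compute AB:
[[  1,  32],
 [ -2,  16],
 [ -2,   6]]
Now row reduce the product.
R2 ← R2 + (2)·R1: [0, 80]
R3 ← R3 + (2)·R1: [0, 70]
R3 ← R3 − (7/8)·R2: [0, 0]
2 nonzero rows, so rank(AB) = 2.

2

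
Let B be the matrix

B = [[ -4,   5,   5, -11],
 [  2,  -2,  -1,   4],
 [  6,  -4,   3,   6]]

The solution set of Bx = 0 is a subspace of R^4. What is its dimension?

2

Row reduce to echelon form.
R2 ← R2 + (1/2)·R1: [0, 1/2, 3/2, -3/2]
R3 ← R3 + (3/2)·R1: [0, 7/2, 21/2, -21/2]
R3 ← R3 − (7)·R2: [0, 0, 0, 0]
2 nonzero rows, so rank(B) = 2.
B has 4 columns; by rank–nullity, nullity = 4 − 2 = 2.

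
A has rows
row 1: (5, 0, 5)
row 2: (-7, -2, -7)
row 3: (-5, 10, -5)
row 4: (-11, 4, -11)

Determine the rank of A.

Row reduce to echelon form.
R2 ← R2 + (7/5)·R1: [0, -2, 0]
R3 ← R3 + R1: [0, 10, 0]
R4 ← R4 + (11/5)·R1: [0, 4, 0]
R3 ← R3 + (5)·R2: [0, 0, 0]
R4 ← R4 + (2)·R2: [0, 0, 0]
Echelon form has 2 nonzero rows, so rank(A) = 2.

2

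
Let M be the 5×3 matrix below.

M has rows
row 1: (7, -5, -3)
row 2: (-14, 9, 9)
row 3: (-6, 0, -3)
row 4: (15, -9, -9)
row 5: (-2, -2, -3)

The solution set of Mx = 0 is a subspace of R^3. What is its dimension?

0

Row reduce to echelon form.
R2 ← R2 + (2)·R1: [0, -1, 3]
R3 ← R3 + (6/7)·R1: [0, -30/7, -39/7]
R4 ← R4 − (15/7)·R1: [0, 12/7, -18/7]
R5 ← R5 + (2/7)·R1: [0, -24/7, -27/7]
R3 ← R3 − (30/7)·R2: [0, 0, -129/7]
R4 ← R4 + (12/7)·R2: [0, 0, 18/7]
R5 ← R5 − (24/7)·R2: [0, 0, -99/7]
R4 ← R4 + (6/43)·R3: [0, 0, 0]
R5 ← R5 − (33/43)·R3: [0, 0, 0]
3 nonzero rows, so rank(M) = 3.
M has 3 columns; by rank–nullity, nullity = 3 − 3 = 0.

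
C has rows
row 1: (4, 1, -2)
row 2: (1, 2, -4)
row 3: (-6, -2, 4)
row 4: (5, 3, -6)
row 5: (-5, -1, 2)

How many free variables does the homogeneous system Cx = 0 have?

Row reduce to echelon form.
R2 ← R2 − (1/4)·R1: [0, 7/4, -7/2]
R3 ← R3 + (3/2)·R1: [0, -1/2, 1]
R4 ← R4 − (5/4)·R1: [0, 7/4, -7/2]
R5 ← R5 + (5/4)·R1: [0, 1/4, -1/2]
R3 ← R3 + (2/7)·R2: [0, 0, 0]
R4 ← R4 − R2: [0, 0, 0]
R5 ← R5 − (1/7)·R2: [0, 0, 0]
2 nonzero rows, so rank(C) = 2.
C has 3 columns; by rank–nullity, nullity = 3 − 2 = 1.

1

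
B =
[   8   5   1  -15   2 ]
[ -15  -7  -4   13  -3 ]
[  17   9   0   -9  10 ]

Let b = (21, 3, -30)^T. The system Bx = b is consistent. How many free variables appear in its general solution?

2

Row reduce the augmented matrix [B | b].
R2 ← R2 + (15/8)·R1: [0, 19/8, -17/8, -121/8, 3/4, 339/8]
R3 ← R3 − (17/8)·R1: [0, -13/8, -17/8, 183/8, 23/4, -597/8]
R3 ← R3 + (13/19)·R2: [0, 0, -68/19, 238/19, 119/19, -867/19]
The echelon form has 3 nonzero rows, and every pivot lies in the first 5 columns, so rank(B) = rank([B|b]) = 3.
The system is consistent.
Free variables = (unknowns) − (rank) = 5 − 3 = 2.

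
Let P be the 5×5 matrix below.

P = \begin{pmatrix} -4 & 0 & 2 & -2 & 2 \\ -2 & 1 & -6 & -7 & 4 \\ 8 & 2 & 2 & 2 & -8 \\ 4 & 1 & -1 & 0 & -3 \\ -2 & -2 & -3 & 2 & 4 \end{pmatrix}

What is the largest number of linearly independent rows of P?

Row reduce to echelon form.
R2 ← R2 − (1/2)·R1: [0, 1, -7, -6, 3]
R3 ← R3 + (2)·R1: [0, 2, 6, -2, -4]
R4 ← R4 + R1: [0, 1, 1, -2, -1]
R5 ← R5 − (1/2)·R1: [0, -2, -4, 3, 3]
R3 ← R3 − (2)·R2: [0, 0, 20, 10, -10]
R4 ← R4 − R2: [0, 0, 8, 4, -4]
R5 ← R5 + (2)·R2: [0, 0, -18, -9, 9]
R4 ← R4 − (2/5)·R3: [0, 0, 0, 0, 0]
R5 ← R5 + (9/10)·R3: [0, 0, 0, 0, 0]
Echelon form has 3 nonzero rows, so rank(P) = 3.
The rank gives the maximum number of linearly independent rows: 3.

3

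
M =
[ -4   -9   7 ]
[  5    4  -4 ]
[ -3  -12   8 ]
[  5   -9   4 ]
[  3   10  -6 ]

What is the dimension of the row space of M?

Row reduce to echelon form.
R2 ← R2 + (5/4)·R1: [0, -29/4, 19/4]
R3 ← R3 − (3/4)·R1: [0, -21/4, 11/4]
R4 ← R4 + (5/4)·R1: [0, -81/4, 51/4]
R5 ← R5 + (3/4)·R1: [0, 13/4, -3/4]
R3 ← R3 − (21/29)·R2: [0, 0, -20/29]
R4 ← R4 − (81/29)·R2: [0, 0, -15/29]
R5 ← R5 + (13/29)·R2: [0, 0, 40/29]
R4 ← R4 − (3/4)·R3: [0, 0, 0]
R5 ← R5 + (2)·R3: [0, 0, 0]
Echelon form has 3 nonzero rows, so rank(M) = 3.
The row space has dimension equal to the rank: 3.

3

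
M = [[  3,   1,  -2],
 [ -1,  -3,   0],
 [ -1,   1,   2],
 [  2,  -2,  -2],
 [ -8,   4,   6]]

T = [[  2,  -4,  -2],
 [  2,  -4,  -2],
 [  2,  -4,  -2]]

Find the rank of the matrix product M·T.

1

First compute MT:
[[  4,  -8,  -4],
 [ -8,  16,   8],
 [  4,  -8,  -4],
 [ -4,   8,   4],
 [  4,  -8,  -4]]
Now row reduce the product.
R2 ← R2 + (2)·R1: [0, 0, 0]
R3 ← R3 − R1: [0, 0, 0]
R4 ← R4 + R1: [0, 0, 0]
R5 ← R5 − R1: [0, 0, 0]
1 nonzero row, so rank(MT) = 1.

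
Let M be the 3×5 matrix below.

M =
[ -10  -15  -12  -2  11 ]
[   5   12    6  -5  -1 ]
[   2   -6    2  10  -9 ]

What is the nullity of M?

2

Row reduce to echelon form.
R2 ← R2 + (1/2)·R1: [0, 9/2, 0, -6, 9/2]
R3 ← R3 + (1/5)·R1: [0, -9, -2/5, 48/5, -34/5]
R3 ← R3 + (2)·R2: [0, 0, -2/5, -12/5, 11/5]
3 nonzero rows, so rank(M) = 3.
M has 5 columns; by rank–nullity, nullity = 5 − 3 = 2.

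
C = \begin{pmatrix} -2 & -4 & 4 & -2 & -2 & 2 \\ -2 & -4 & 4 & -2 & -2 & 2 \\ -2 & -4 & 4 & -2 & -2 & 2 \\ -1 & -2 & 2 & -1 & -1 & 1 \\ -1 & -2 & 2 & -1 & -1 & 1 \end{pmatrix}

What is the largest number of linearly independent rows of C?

1

Row reduce to echelon form.
R2 ← R2 − R1: [0, 0, 0, 0, 0, 0]
R3 ← R3 − R1: [0, 0, 0, 0, 0, 0]
R4 ← R4 − (1/2)·R1: [0, 0, 0, 0, 0, 0]
R5 ← R5 − (1/2)·R1: [0, 0, 0, 0, 0, 0]
Echelon form has 1 nonzero row, so rank(C) = 1.
The rank gives the maximum number of linearly independent rows: 1.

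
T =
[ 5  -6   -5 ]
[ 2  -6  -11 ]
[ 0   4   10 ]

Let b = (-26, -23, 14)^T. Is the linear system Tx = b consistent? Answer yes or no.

Row reduce the augmented matrix [T | b].
R2 ← R2 − (2/5)·R1: [0, -18/5, -9, -63/5]
R3 ← R3 + (10/9)·R2: [0, 0, 0, 0]
The echelon form has 2 nonzero rows, and every pivot lies in the first 3 columns, so rank(T) = rank([T|b]) = 2.
The system is consistent.

yes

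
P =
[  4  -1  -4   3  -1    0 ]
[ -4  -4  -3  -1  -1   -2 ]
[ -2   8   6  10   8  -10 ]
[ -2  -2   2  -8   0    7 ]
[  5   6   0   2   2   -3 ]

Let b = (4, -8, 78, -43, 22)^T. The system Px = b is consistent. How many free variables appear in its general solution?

Row reduce the augmented matrix [P | b].
R2 ← R2 + R1: [0, -5, -7, 2, -2, -2, -4]
R3 ← R3 + (1/2)·R1: [0, 15/2, 4, 23/2, 15/2, -10, 80]
R4 ← R4 + (1/2)·R1: [0, -5/2, 0, -13/2, -1/2, 7, -41]
R5 ← R5 − (5/4)·R1: [0, 29/4, 5, -7/4, 13/4, -3, 17]
R3 ← R3 + (3/2)·R2: [0, 0, -13/2, 29/2, 9/2, -13, 74]
R4 ← R4 − (1/2)·R2: [0, 0, 7/2, -15/2, 1/2, 8, -39]
R5 ← R5 + (29/20)·R2: [0, 0, -103/20, 23/20, 7/20, -59/10, 56/5]
R4 ← R4 + (7/13)·R3: [0, 0, 0, 4/13, 38/13, 1, 11/13]
R5 ← R5 − (103/130)·R3: [0, 0, 0, -672/65, -209/65, 22/5, -3083/65]
R5 ← R5 + (168/5)·R4: [0, 0, 0, 0, 95, 38, -19]
The echelon form has 5 nonzero rows, and every pivot lies in the first 6 columns, so rank(P) = rank([P|b]) = 5.
The system is consistent.
Free variables = (unknowns) − (rank) = 6 − 5 = 1.

1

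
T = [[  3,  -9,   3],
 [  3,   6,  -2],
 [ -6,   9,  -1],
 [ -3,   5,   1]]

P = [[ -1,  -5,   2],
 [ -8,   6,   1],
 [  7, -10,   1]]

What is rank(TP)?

First compute TP:
[[ 90, -99,   0],
 [-65,  41,  10],
 [-73,  94,  -4],
 [-30,  35,   0]]
Now row reduce the product.
R2 ← R2 + (13/18)·R1: [0, -61/2, 10]
R3 ← R3 + (73/90)·R1: [0, 137/10, -4]
R4 ← R4 + (1/3)·R1: [0, 2, 0]
R3 ← R3 + (137/305)·R2: [0, 0, 30/61]
R4 ← R4 + (4/61)·R2: [0, 0, 40/61]
R4 ← R4 − (4/3)·R3: [0, 0, 0]
3 nonzero rows, so rank(TP) = 3.

3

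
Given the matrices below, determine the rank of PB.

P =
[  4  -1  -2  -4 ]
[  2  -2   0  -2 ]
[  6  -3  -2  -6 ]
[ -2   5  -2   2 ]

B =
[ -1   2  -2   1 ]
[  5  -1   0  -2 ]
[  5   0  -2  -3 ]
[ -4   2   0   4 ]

2

First compute PB:
[[ -3,   1,  -4,  -4],
 [ -4,   2,  -4,  -2],
 [ -7,   3,  -8,  -6],
 [  9,  -5,   8,   2]]
Now row reduce the product.
R2 ← R2 − (4/3)·R1: [0, 2/3, 4/3, 10/3]
R3 ← R3 − (7/3)·R1: [0, 2/3, 4/3, 10/3]
R4 ← R4 + (3)·R1: [0, -2, -4, -10]
R3 ← R3 − R2: [0, 0, 0, 0]
R4 ← R4 + (3)·R2: [0, 0, 0, 0]
2 nonzero rows, so rank(PB) = 2.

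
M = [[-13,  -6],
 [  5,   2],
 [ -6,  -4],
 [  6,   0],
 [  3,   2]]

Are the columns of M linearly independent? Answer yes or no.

yes

Row reduce M to echelon form.
R2 ← R2 + (5/13)·R1: [0, -4/13]
R3 ← R3 − (6/13)·R1: [0, -16/13]
R4 ← R4 + (6/13)·R1: [0, -36/13]
R5 ← R5 + (3/13)·R1: [0, 8/13]
R3 ← R3 − (4)·R2: [0, 0]
R4 ← R4 − (9)·R2: [0, 0]
R5 ← R5 + (2)·R2: [0, 0]
2 pivots among 2 columns.
Every column is a pivot column, so the columns are linearly independent.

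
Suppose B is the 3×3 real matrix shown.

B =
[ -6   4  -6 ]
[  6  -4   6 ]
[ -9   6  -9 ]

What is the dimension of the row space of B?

Row reduce to echelon form.
R2 ← R2 + R1: [0, 0, 0]
R3 ← R3 − (3/2)·R1: [0, 0, 0]
Echelon form has 1 nonzero row, so rank(B) = 1.
The row space has dimension equal to the rank: 1.

1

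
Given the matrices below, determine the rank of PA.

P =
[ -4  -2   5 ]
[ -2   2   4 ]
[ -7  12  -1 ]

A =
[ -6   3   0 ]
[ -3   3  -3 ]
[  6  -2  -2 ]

2

First compute PA:
[[ 60, -28,  -4],
 [ 30,  -8, -14],
 [  0,  17, -34]]
Now row reduce the product.
R2 ← R2 − (1/2)·R1: [0, 6, -12]
R3 ← R3 − (17/6)·R2: [0, 0, 0]
2 nonzero rows, so rank(PA) = 2.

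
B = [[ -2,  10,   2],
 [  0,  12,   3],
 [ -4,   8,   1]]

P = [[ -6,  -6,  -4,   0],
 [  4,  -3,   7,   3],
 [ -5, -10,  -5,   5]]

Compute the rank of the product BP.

First compute BP:
[[ 42, -38,  68,  40],
 [ 33, -66,  69,  51],
 [ 51, -10,  67,  29]]
Now row reduce the product.
R2 ← R2 − (11/14)·R1: [0, -253/7, 109/7, 137/7]
R3 ← R3 − (17/14)·R1: [0, 253/7, -109/7, -137/7]
R3 ← R3 + R2: [0, 0, 0, 0]
2 nonzero rows, so rank(BP) = 2.

2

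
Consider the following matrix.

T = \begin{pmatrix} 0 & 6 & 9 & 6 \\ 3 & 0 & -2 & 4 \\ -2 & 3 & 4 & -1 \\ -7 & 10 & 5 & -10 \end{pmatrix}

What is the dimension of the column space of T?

3

Row reduce to echelon form.
Swap R1 ↔ R2
R3 ← R3 + (2/3)·R1: [0, 3, 8/3, 5/3]
R4 ← R4 + (7/3)·R1: [0, 10, 1/3, -2/3]
R3 ← R3 − (1/2)·R2: [0, 0, -11/6, -4/3]
R4 ← R4 − (5/3)·R2: [0, 0, -44/3, -32/3]
R4 ← R4 − (8)·R3: [0, 0, 0, 0]
Echelon form has 3 nonzero rows, so rank(T) = 3.
The column space has dimension equal to the rank: 3.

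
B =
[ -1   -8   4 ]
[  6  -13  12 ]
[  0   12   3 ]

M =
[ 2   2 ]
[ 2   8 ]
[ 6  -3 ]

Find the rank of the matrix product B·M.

First compute BM:
[[  6, -78],
 [ 58, -128],
 [ 42,  87]]
Now row reduce the product.
R2 ← R2 − (29/3)·R1: [0, 626]
R3 ← R3 − (7)·R1: [0, 633]
R3 ← R3 − (633/626)·R2: [0, 0]
2 nonzero rows, so rank(BM) = 2.

2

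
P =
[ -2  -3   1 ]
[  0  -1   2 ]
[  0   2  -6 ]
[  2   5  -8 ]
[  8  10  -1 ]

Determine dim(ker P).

Row reduce to echelon form.
R4 ← R4 + R1: [0, 2, -7]
R5 ← R5 + (4)·R1: [0, -2, 3]
R3 ← R3 + (2)·R2: [0, 0, -2]
R4 ← R4 + (2)·R2: [0, 0, -3]
R5 ← R5 − (2)·R2: [0, 0, -1]
R4 ← R4 − (3/2)·R3: [0, 0, 0]
R5 ← R5 − (1/2)·R3: [0, 0, 0]
3 nonzero rows, so rank(P) = 3.
P has 3 columns; by rank–nullity, nullity = 3 − 3 = 0.

0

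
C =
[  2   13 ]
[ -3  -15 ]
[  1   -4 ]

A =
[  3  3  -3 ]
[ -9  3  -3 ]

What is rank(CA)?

2

First compute CA:
[[-111,  45, -45],
 [126, -54,  54],
 [ 39,  -9,   9]]
Now row reduce the product.
R2 ← R2 + (42/37)·R1: [0, -108/37, 108/37]
R3 ← R3 + (13/37)·R1: [0, 252/37, -252/37]
R3 ← R3 + (7/3)·R2: [0, 0, 0]
2 nonzero rows, so rank(CA) = 2.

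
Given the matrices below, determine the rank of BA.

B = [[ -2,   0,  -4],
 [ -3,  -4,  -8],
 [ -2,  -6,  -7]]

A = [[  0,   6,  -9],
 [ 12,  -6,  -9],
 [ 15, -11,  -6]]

2

First compute BA:
[[-60,  32,  42],
 [-168,  94, 111],
 [-177, 101, 114]]
Now row reduce the product.
R2 ← R2 − (14/5)·R1: [0, 22/5, -33/5]
R3 ← R3 − (59/20)·R1: [0, 33/5, -99/10]
R3 ← R3 − (3/2)·R2: [0, 0, 0]
2 nonzero rows, so rank(BA) = 2.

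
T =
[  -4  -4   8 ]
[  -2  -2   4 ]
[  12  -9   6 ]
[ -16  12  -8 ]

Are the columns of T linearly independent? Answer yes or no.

Row reduce T to echelon form.
R2 ← R2 − (1/2)·R1: [0, 0, 0]
R3 ← R3 + (3)·R1: [0, -21, 30]
R4 ← R4 − (4)·R1: [0, 28, -40]
Swap R2 ↔ R3
R4 ← R4 + (4/3)·R2: [0, 0, 0]
2 pivots among 3 columns.
Only 2 < 3 pivot columns, so the columns are linearly dependent.

no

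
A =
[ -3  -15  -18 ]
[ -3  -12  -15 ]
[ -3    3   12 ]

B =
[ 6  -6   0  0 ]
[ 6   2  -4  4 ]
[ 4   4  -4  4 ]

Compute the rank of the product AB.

2

First compute AB:
[[-180, -84, 132, -132],
 [-150, -66, 108, -108],
 [ 48,  72, -60,  60]]
Now row reduce the product.
R2 ← R2 − (5/6)·R1: [0, 4, -2, 2]
R3 ← R3 + (4/15)·R1: [0, 248/5, -124/5, 124/5]
R3 ← R3 − (62/5)·R2: [0, 0, 0, 0]
2 nonzero rows, so rank(AB) = 2.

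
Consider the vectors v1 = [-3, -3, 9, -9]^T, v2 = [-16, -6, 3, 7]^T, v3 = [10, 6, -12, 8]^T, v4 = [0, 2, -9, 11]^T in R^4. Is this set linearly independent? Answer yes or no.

no

Form the matrix with these vectors as rows and row reduce.
R2 ← R2 − (16/3)·R1: [0, 10, -45, 55]
R3 ← R3 + (10/3)·R1: [0, -4, 18, -22]
R3 ← R3 + (2/5)·R2: [0, 0, 0, 0]
R4 ← R4 − (1/5)·R2: [0, 0, 0, 0]
2 nonzero rows, so the 4 vectors span a space of dimension 2.
Since 2 < 4, the vectors are linearly dependent.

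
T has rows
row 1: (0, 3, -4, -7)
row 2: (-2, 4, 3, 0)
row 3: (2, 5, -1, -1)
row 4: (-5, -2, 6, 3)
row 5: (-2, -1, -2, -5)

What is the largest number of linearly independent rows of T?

Row reduce to echelon form.
Swap R1 ↔ R2
R3 ← R3 + R1: [0, 9, 2, -1]
R4 ← R4 − (5/2)·R1: [0, -12, -3/2, 3]
R5 ← R5 − R1: [0, -5, -5, -5]
R3 ← R3 − (3)·R2: [0, 0, 14, 20]
R4 ← R4 + (4)·R2: [0, 0, -35/2, -25]
R5 ← R5 + (5/3)·R2: [0, 0, -35/3, -50/3]
R4 ← R4 + (5/4)·R3: [0, 0, 0, 0]
R5 ← R5 + (5/6)·R3: [0, 0, 0, 0]
Echelon form has 3 nonzero rows, so rank(T) = 3.
The rank gives the maximum number of linearly independent rows: 3.

3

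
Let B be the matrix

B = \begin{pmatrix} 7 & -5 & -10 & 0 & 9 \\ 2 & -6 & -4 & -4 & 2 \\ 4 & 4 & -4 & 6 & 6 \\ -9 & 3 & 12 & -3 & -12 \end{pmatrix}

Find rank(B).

Row reduce to echelon form.
R2 ← R2 − (2/7)·R1: [0, -32/7, -8/7, -4, -4/7]
R3 ← R3 − (4/7)·R1: [0, 48/7, 12/7, 6, 6/7]
R4 ← R4 + (9/7)·R1: [0, -24/7, -6/7, -3, -3/7]
R3 ← R3 + (3/2)·R2: [0, 0, 0, 0, 0]
R4 ← R4 − (3/4)·R2: [0, 0, 0, 0, 0]
Echelon form has 2 nonzero rows, so rank(B) = 2.

2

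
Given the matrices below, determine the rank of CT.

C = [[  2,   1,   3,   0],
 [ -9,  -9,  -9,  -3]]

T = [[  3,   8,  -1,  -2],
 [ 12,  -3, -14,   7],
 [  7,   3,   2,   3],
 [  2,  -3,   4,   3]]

2

First compute CT:
[[ 39,  22, -10,  12],
 [-204, -63, 105, -81]]
Now row reduce the product.
R2 ← R2 + (68/13)·R1: [0, 677/13, 685/13, -237/13]
2 nonzero rows, so rank(CT) = 2.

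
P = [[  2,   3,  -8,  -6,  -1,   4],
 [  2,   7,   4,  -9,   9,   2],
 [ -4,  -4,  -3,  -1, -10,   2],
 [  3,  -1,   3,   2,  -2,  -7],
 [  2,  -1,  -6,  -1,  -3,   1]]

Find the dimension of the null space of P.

Row reduce to echelon form.
R2 ← R2 − R1: [0, 4, 12, -3, 10, -2]
R3 ← R3 + (2)·R1: [0, 2, -19, -13, -12, 10]
R4 ← R4 − (3/2)·R1: [0, -11/2, 15, 11, -1/2, -13]
R5 ← R5 − R1: [0, -4, 2, 5, -2, -3]
R3 ← R3 − (1/2)·R2: [0, 0, -25, -23/2, -17, 11]
R4 ← R4 + (11/8)·R2: [0, 0, 63/2, 55/8, 53/4, -63/4]
R5 ← R5 + R2: [0, 0, 14, 2, 8, -5]
R4 ← R4 + (63/50)·R3: [0, 0, 0, -1523/200, -817/100, -189/100]
R5 ← R5 + (14/25)·R3: [0, 0, 0, -111/25, -38/25, 29/25]
R5 ← R5 − (888/1523)·R4: [0, 0, 0, 0, 4940/1523, 3445/1523]
5 nonzero rows, so rank(P) = 5.
P has 6 columns; by rank–nullity, nullity = 6 − 5 = 1.

1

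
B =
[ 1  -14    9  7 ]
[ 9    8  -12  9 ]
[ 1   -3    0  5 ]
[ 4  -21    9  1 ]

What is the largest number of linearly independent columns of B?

Row reduce to echelon form.
R2 ← R2 − (9)·R1: [0, 134, -93, -54]
R3 ← R3 − R1: [0, 11, -9, -2]
R4 ← R4 − (4)·R1: [0, 35, -27, -27]
R3 ← R3 − (11/134)·R2: [0, 0, -183/134, 163/67]
R4 ← R4 − (35/134)·R2: [0, 0, -363/134, -864/67]
R4 ← R4 − (121/61)·R3: [0, 0, 0, -1081/61]
Echelon form has 4 nonzero rows, so rank(B) = 4.
The rank gives the maximum number of linearly independent columns: 4.

4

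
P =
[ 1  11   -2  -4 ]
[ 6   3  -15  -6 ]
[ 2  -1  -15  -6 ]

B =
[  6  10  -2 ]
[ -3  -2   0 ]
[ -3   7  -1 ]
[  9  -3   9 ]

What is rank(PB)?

First compute PB:
[[-57, -14, -36],
 [ 18, -33, -51],
 [  6, -65, -43]]
Now row reduce the product.
R2 ← R2 + (6/19)·R1: [0, -711/19, -1185/19]
R3 ← R3 + (2/19)·R1: [0, -1263/19, -889/19]
R3 ← R3 − (421/237)·R2: [0, 0, 64]
3 nonzero rows, so rank(PB) = 3.

3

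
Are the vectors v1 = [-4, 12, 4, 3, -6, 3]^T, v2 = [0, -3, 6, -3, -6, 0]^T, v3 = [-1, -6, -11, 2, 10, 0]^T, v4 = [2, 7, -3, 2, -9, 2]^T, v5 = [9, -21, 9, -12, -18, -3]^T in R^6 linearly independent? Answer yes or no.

Form the matrix with these vectors as rows and row reduce.
R3 ← R3 − (1/4)·R1: [0, -9, -12, 5/4, 23/2, -3/4]
R4 ← R4 + (1/2)·R1: [0, 13, -1, 7/2, -12, 7/2]
R5 ← R5 + (9/4)·R1: [0, 6, 18, -21/4, -63/2, 15/4]
R3 ← R3 − (3)·R2: [0, 0, -30, 41/4, 59/2, -3/4]
R4 ← R4 + (13/3)·R2: [0, 0, 25, -19/2, -38, 7/2]
R5 ← R5 + (2)·R2: [0, 0, 30, -45/4, -87/2, 15/4]
R4 ← R4 + (5/6)·R3: [0, 0, 0, -23/24, -161/12, 23/8]
R5 ← R5 + R3: [0, 0, 0, -1, -14, 3]
R5 ← R5 − (24/23)·R4: [0, 0, 0, 0, 0, 0]
4 nonzero rows, so the 5 vectors span a space of dimension 4.
Since 4 < 5, the vectors are linearly dependent.

no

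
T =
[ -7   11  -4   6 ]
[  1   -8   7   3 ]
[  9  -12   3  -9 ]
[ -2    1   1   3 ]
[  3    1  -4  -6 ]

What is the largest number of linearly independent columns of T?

2

Row reduce to echelon form.
R2 ← R2 + (1/7)·R1: [0, -45/7, 45/7, 27/7]
R3 ← R3 + (9/7)·R1: [0, 15/7, -15/7, -9/7]
R4 ← R4 − (2/7)·R1: [0, -15/7, 15/7, 9/7]
R5 ← R5 + (3/7)·R1: [0, 40/7, -40/7, -24/7]
R3 ← R3 + (1/3)·R2: [0, 0, 0, 0]
R4 ← R4 − (1/3)·R2: [0, 0, 0, 0]
R5 ← R5 + (8/9)·R2: [0, 0, 0, 0]
Echelon form has 2 nonzero rows, so rank(T) = 2.
The rank gives the maximum number of linearly independent columns: 2.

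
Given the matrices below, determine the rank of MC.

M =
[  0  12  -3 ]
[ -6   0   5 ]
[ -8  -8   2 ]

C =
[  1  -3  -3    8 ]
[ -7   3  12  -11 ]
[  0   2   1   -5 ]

2

First compute MC:
[[-84,  30, 141, -117],
 [ -6,  28,  23, -73],
 [ 48,   4, -70,  14]]
Now row reduce the product.
R2 ← R2 − (1/14)·R1: [0, 181/7, 181/14, -905/14]
R3 ← R3 + (4/7)·R1: [0, 148/7, 74/7, -370/7]
R3 ← R3 − (148/181)·R2: [0, 0, 0, 0]
2 nonzero rows, so rank(MC) = 2.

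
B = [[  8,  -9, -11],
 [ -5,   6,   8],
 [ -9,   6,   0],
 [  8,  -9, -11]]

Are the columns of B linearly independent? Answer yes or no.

Row reduce B to echelon form.
R2 ← R2 + (5/8)·R1: [0, 3/8, 9/8]
R3 ← R3 + (9/8)·R1: [0, -33/8, -99/8]
R4 ← R4 − R1: [0, 0, 0]
R3 ← R3 + (11)·R2: [0, 0, 0]
2 pivots among 3 columns.
Only 2 < 3 pivot columns, so the columns are linearly dependent.

no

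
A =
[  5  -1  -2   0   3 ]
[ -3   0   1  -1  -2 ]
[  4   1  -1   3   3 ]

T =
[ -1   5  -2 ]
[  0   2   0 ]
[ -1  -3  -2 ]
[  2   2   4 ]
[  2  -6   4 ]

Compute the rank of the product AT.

2

First compute AT:
[[  3,  11,   6],
 [ -4,  -8,  -8],
 [  9,  13,  18]]
Now row reduce the product.
R2 ← R2 + (4/3)·R1: [0, 20/3, 0]
R3 ← R3 − (3)·R1: [0, -20, 0]
R3 ← R3 + (3)·R2: [0, 0, 0]
2 nonzero rows, so rank(AT) = 2.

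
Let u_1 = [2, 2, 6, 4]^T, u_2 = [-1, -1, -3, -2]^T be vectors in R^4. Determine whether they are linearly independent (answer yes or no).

no

Form the matrix with these vectors as rows and row reduce.
R2 ← R2 + (1/2)·R1: [0, 0, 0, 0]
1 nonzero row, so the 2 vectors span a space of dimension 1.
Since 1 < 2, the vectors are linearly dependent.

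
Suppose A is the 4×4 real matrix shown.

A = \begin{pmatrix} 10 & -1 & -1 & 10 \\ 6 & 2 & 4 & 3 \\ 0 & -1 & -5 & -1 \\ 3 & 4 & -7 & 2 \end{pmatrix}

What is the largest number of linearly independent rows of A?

Row reduce to echelon form.
R2 ← R2 − (3/5)·R1: [0, 13/5, 23/5, -3]
R4 ← R4 − (3/10)·R1: [0, 43/10, -67/10, -1]
R3 ← R3 + (5/13)·R2: [0, 0, -42/13, -28/13]
R4 ← R4 − (43/26)·R2: [0, 0, -186/13, 103/26]
R4 ← R4 − (31/7)·R3: [0, 0, 0, 27/2]
Echelon form has 4 nonzero rows, so rank(A) = 4.
The rank gives the maximum number of linearly independent rows: 4.

4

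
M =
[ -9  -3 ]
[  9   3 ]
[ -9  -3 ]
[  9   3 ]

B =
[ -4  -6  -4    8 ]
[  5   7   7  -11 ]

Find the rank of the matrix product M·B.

1

First compute MB:
[[ 21,  33,  15, -39],
 [-21, -33, -15,  39],
 [ 21,  33,  15, -39],
 [-21, -33, -15,  39]]
Now row reduce the product.
R2 ← R2 + R1: [0, 0, 0, 0]
R3 ← R3 − R1: [0, 0, 0, 0]
R4 ← R4 + R1: [0, 0, 0, 0]
1 nonzero row, so rank(MB) = 1.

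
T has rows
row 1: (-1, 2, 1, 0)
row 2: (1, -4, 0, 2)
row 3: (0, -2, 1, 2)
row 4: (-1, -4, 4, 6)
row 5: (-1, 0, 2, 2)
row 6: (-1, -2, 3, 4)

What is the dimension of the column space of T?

Row reduce to echelon form.
R2 ← R2 + R1: [0, -2, 1, 2]
R4 ← R4 − R1: [0, -6, 3, 6]
R5 ← R5 − R1: [0, -2, 1, 2]
R6 ← R6 − R1: [0, -4, 2, 4]
R3 ← R3 − R2: [0, 0, 0, 0]
R4 ← R4 − (3)·R2: [0, 0, 0, 0]
R5 ← R5 − R2: [0, 0, 0, 0]
R6 ← R6 − (2)·R2: [0, 0, 0, 0]
Echelon form has 2 nonzero rows, so rank(T) = 2.
The column space has dimension equal to the rank: 2.

2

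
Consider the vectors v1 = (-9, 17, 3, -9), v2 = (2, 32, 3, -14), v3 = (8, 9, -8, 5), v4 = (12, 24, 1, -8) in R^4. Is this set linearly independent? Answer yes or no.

Form the matrix with these vectors as rows and row reduce.
R2 ← R2 + (2/9)·R1: [0, 322/9, 11/3, -16]
R3 ← R3 + (8/9)·R1: [0, 217/9, -16/3, -3]
R4 ← R4 + (4/3)·R1: [0, 140/3, 5, -20]
R3 ← R3 − (31/46)·R2: [0, 0, -359/46, 179/23]
R4 ← R4 − (30/23)·R2: [0, 0, 5/23, 20/23]
R4 ← R4 + (10/359)·R3: [0, 0, 0, 390/359]
4 nonzero rows, so the 4 vectors span a space of dimension 4.
Since 4 = 4, the vectors are linearly independent.

yes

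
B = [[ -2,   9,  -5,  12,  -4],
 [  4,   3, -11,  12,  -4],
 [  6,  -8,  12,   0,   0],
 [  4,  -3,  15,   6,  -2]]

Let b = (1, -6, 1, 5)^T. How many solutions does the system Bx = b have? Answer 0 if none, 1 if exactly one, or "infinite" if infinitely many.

Row reduce the augmented matrix [B | b].
R2 ← R2 + (2)·R1: [0, 21, -21, 36, -12, -4]
R3 ← R3 + (3)·R1: [0, 19, -3, 36, -12, 4]
R4 ← R4 + (2)·R1: [0, 15, 5, 30, -10, 7]
R3 ← R3 − (19/21)·R2: [0, 0, 16, 24/7, -8/7, 160/21]
R4 ← R4 − (5/7)·R2: [0, 0, 20, 30/7, -10/7, 69/7]
R4 ← R4 − (5/4)·R3: [0, 0, 0, 0, 0, 1/3]
The echelon form has 4 nonzero rows; the last pivot sits in the augmented column, so rank(B) = 3 but rank([B|b]) = 4.
Since the ranks differ, the system is inconsistent.
It has no solutions.

0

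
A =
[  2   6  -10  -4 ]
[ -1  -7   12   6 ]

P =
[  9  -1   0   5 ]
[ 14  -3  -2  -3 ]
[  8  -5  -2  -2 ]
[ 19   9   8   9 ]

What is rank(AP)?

2

First compute AP:
[[-54,  -6, -24, -24],
 [103,  16,  38,  46]]
Now row reduce the product.
R2 ← R2 + (103/54)·R1: [0, 41/9, -70/9, 2/9]
2 nonzero rows, so rank(AP) = 2.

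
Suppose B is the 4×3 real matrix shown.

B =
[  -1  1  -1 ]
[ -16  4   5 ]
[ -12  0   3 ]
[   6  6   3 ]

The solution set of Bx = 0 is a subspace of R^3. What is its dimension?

0

Row reduce to echelon form.
R2 ← R2 − (16)·R1: [0, -12, 21]
R3 ← R3 − (12)·R1: [0, -12, 15]
R4 ← R4 + (6)·R1: [0, 12, -3]
R3 ← R3 − R2: [0, 0, -6]
R4 ← R4 + R2: [0, 0, 18]
R4 ← R4 + (3)·R3: [0, 0, 0]
3 nonzero rows, so rank(B) = 3.
B has 3 columns; by rank–nullity, nullity = 3 − 3 = 0.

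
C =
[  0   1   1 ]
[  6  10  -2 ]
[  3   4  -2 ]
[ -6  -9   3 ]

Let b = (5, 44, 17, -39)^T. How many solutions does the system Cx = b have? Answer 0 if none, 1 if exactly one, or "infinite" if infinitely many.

Row reduce the augmented matrix [C | b].
Swap R1 ↔ R2
R3 ← R3 − (1/2)·R1: [0, -1, -1, -5]
R4 ← R4 + R1: [0, 1, 1, 5]
R3 ← R3 + R2: [0, 0, 0, 0]
R4 ← R4 − R2: [0, 0, 0, 0]
The echelon form has 2 nonzero rows, and every pivot lies in the first 3 columns, so rank(C) = rank([C|b]) = 2.
The system is consistent.
rank = 2 < 3 unknowns, so there are infinitely many solutions.

infinite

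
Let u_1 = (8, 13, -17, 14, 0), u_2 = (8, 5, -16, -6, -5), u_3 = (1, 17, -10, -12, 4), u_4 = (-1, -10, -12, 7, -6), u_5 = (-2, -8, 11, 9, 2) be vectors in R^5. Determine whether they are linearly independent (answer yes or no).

Form the matrix with these vectors as rows and row reduce.
R2 ← R2 − R1: [0, -8, 1, -20, -5]
R3 ← R3 − (1/8)·R1: [0, 123/8, -63/8, -55/4, 4]
R4 ← R4 + (1/8)·R1: [0, -67/8, -113/8, 35/4, -6]
R5 ← R5 + (1/4)·R1: [0, -19/4, 27/4, 25/2, 2]
R3 ← R3 + (123/64)·R2: [0, 0, -381/64, -835/16, -359/64]
R4 ← R4 − (67/64)·R2: [0, 0, -971/64, 475/16, -49/64]
R5 ← R5 − (19/32)·R2: [0, 0, 197/32, 195/8, 159/32]
R4 ← R4 − (971/381)·R3: [0, 0, 0, 61985/381, 5155/381]
R5 ← R5 + (394/381)·R3: [0, 0, 0, -11275/381, -317/381]
R5 ← R5 + (205/1127)·R4: [0, 0, 0, 0, 1836/1127]
5 nonzero rows, so the 5 vectors span a space of dimension 5.
Since 5 = 5, the vectors are linearly independent.

yes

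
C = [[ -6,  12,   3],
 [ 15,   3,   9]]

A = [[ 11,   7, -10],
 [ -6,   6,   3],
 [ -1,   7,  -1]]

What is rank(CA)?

2

First compute CA:
[[-141,  51,  93],
 [138, 186, -150]]
Now row reduce the product.
R2 ← R2 + (46/47)·R1: [0, 11088/47, -2772/47]
2 nonzero rows, so rank(CA) = 2.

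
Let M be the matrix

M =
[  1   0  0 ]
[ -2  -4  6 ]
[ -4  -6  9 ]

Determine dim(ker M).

1

Row reduce to echelon form.
R2 ← R2 + (2)·R1: [0, -4, 6]
R3 ← R3 + (4)·R1: [0, -6, 9]
R3 ← R3 − (3/2)·R2: [0, 0, 0]
2 nonzero rows, so rank(M) = 2.
M has 3 columns; by rank–nullity, nullity = 3 − 2 = 1.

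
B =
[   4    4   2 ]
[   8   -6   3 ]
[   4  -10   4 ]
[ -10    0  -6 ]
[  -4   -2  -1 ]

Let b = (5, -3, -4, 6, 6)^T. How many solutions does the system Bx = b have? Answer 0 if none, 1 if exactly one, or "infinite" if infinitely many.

Row reduce the augmented matrix [B | b].
R2 ← R2 − (2)·R1: [0, -14, -1, -13]
R3 ← R3 − R1: [0, -14, 2, -9]
R4 ← R4 + (5/2)·R1: [0, 10, -1, 37/2]
R5 ← R5 + R1: [0, 2, 1, 11]
R3 ← R3 − R2: [0, 0, 3, 4]
R4 ← R4 + (5/7)·R2: [0, 0, -12/7, 129/14]
R5 ← R5 + (1/7)·R2: [0, 0, 6/7, 64/7]
R4 ← R4 + (4/7)·R3: [0, 0, 0, 23/2]
R5 ← R5 − (2/7)·R3: [0, 0, 0, 8]
R5 ← R5 − (16/23)·R4: [0, 0, 0, 0]
The echelon form has 4 nonzero rows; the last pivot sits in the augmented column, so rank(B) = 3 but rank([B|b]) = 4.
Since the ranks differ, the system is inconsistent.
It has no solutions.

0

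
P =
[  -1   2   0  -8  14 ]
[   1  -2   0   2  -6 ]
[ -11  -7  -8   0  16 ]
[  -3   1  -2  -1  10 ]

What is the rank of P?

4

Row reduce to echelon form.
R2 ← R2 + R1: [0, 0, 0, -6, 8]
R3 ← R3 − (11)·R1: [0, -29, -8, 88, -138]
R4 ← R4 − (3)·R1: [0, -5, -2, 23, -32]
Swap R2 ↔ R3
R4 ← R4 − (5/29)·R2: [0, 0, -18/29, 227/29, -238/29]
Swap R3 ↔ R4
Echelon form has 4 nonzero rows, so rank(P) = 4.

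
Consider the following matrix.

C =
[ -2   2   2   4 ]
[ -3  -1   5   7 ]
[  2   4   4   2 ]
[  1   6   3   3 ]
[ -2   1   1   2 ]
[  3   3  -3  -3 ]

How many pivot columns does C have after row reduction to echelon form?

Row reduce to echelon form.
R2 ← R2 − (3/2)·R1: [0, -4, 2, 1]
R3 ← R3 + R1: [0, 6, 6, 6]
R4 ← R4 + (1/2)·R1: [0, 7, 4, 5]
R5 ← R5 − R1: [0, -1, -1, -2]
R6 ← R6 + (3/2)·R1: [0, 6, 0, 3]
R3 ← R3 + (3/2)·R2: [0, 0, 9, 15/2]
R4 ← R4 + (7/4)·R2: [0, 0, 15/2, 27/4]
R5 ← R5 − (1/4)·R2: [0, 0, -3/2, -9/4]
R6 ← R6 + (3/2)·R2: [0, 0, 3, 9/2]
R4 ← R4 − (5/6)·R3: [0, 0, 0, 1/2]
R5 ← R5 + (1/6)·R3: [0, 0, 0, -1]
R6 ← R6 − (1/3)·R3: [0, 0, 0, 2]
R5 ← R5 + (2)·R4: [0, 0, 0, 0]
R6 ← R6 − (4)·R4: [0, 0, 0, 0]
Echelon form has 4 nonzero rows, so rank(C) = 4.
Each nonzero row contributes one pivot column: 4 pivot columns.

4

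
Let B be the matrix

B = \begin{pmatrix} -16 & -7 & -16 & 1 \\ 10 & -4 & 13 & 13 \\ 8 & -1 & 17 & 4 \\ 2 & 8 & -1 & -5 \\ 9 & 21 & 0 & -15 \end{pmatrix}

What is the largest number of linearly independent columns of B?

Row reduce to echelon form.
R2 ← R2 + (5/8)·R1: [0, -67/8, 3, 109/8]
R3 ← R3 + (1/2)·R1: [0, -9/2, 9, 9/2]
R4 ← R4 + (1/8)·R1: [0, 57/8, -3, -39/8]
R5 ← R5 + (9/16)·R1: [0, 273/16, -9, -231/16]
R3 ← R3 − (36/67)·R2: [0, 0, 495/67, -189/67]
R4 ← R4 + (57/67)·R2: [0, 0, -30/67, 450/67]
R5 ← R5 + (273/134)·R2: [0, 0, -387/134, 1785/134]
R4 ← R4 + (2/33)·R3: [0, 0, 0, 72/11]
R5 ← R5 + (43/110)·R3: [0, 0, 0, 672/55]
R5 ← R5 − (28/15)·R4: [0, 0, 0, 0]
Echelon form has 4 nonzero rows, so rank(B) = 4.
The rank gives the maximum number of linearly independent columns: 4.

4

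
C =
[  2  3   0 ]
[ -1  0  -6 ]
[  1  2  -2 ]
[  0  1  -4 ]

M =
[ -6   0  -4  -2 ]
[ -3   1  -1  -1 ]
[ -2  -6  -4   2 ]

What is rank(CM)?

2

First compute CM:
[[-21,   3, -11,  -7],
 [ 18,  36,  28, -10],
 [ -8,  14,   2,  -8],
 [  5,  25,  15,  -9]]
Now row reduce the product.
R2 ← R2 + (6/7)·R1: [0, 270/7, 130/7, -16]
R3 ← R3 − (8/21)·R1: [0, 90/7, 130/21, -16/3]
R4 ← R4 + (5/21)·R1: [0, 180/7, 260/21, -32/3]
R3 ← R3 − (1/3)·R2: [0, 0, 0, 0]
R4 ← R4 − (2/3)·R2: [0, 0, 0, 0]
2 nonzero rows, so rank(CM) = 2.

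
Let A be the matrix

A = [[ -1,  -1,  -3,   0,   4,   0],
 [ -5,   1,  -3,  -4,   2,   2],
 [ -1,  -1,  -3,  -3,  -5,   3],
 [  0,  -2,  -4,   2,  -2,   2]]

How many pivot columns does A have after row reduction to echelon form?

4

Row reduce to echelon form.
R2 ← R2 − (5)·R1: [0, 6, 12, -4, -18, 2]
R3 ← R3 − R1: [0, 0, 0, -3, -9, 3]
R4 ← R4 + (1/3)·R2: [0, 0, 0, 2/3, -8, 8/3]
R4 ← R4 + (2/9)·R3: [0, 0, 0, 0, -10, 10/3]
Echelon form has 4 nonzero rows, so rank(A) = 4.
Each nonzero row contributes one pivot column: 4 pivot columns.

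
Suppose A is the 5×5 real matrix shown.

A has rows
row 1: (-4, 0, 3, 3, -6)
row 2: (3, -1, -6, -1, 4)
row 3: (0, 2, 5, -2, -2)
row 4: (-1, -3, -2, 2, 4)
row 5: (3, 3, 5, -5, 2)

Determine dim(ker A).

Row reduce to echelon form.
R2 ← R2 + (3/4)·R1: [0, -1, -15/4, 5/4, -1/2]
R4 ← R4 − (1/4)·R1: [0, -3, -11/4, 5/4, 11/2]
R5 ← R5 + (3/4)·R1: [0, 3, 29/4, -11/4, -5/2]
R3 ← R3 + (2)·R2: [0, 0, -5/2, 1/2, -3]
R4 ← R4 − (3)·R2: [0, 0, 17/2, -5/2, 7]
R5 ← R5 + (3)·R2: [0, 0, -4, 1, -4]
R4 ← R4 + (17/5)·R3: [0, 0, 0, -4/5, -16/5]
R5 ← R5 − (8/5)·R3: [0, 0, 0, 1/5, 4/5]
R5 ← R5 + (1/4)·R4: [0, 0, 0, 0, 0]
4 nonzero rows, so rank(A) = 4.
A has 5 columns; by rank–nullity, nullity = 5 − 4 = 1.

1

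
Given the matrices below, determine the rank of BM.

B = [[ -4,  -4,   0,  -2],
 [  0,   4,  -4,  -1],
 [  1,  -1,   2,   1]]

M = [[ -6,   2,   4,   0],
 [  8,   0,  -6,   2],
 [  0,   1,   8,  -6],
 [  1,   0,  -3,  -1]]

2

First compute BM:
[[-10,  -8,  14,  -6],
 [ 31,  -4, -53,  33],
 [-13,   4,  23, -15]]
Now row reduce the product.
R2 ← R2 + (31/10)·R1: [0, -144/5, -48/5, 72/5]
R3 ← R3 − (13/10)·R1: [0, 72/5, 24/5, -36/5]
R3 ← R3 + (1/2)·R2: [0, 0, 0, 0]
2 nonzero rows, so rank(BM) = 2.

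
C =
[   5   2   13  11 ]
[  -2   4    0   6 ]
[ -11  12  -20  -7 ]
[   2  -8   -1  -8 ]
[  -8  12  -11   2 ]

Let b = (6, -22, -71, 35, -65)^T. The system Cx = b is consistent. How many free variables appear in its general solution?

1

Row reduce the augmented matrix [C | b].
R2 ← R2 + (2/5)·R1: [0, 24/5, 26/5, 52/5, -98/5]
R3 ← R3 + (11/5)·R1: [0, 82/5, 43/5, 86/5, -289/5]
R4 ← R4 − (2/5)·R1: [0, -44/5, -31/5, -62/5, 163/5]
R5 ← R5 + (8/5)·R1: [0, 76/5, 49/5, 98/5, -277/5]
R3 ← R3 − (41/12)·R2: [0, 0, -55/6, -55/3, 55/6]
R4 ← R4 + (11/6)·R2: [0, 0, 10/3, 20/3, -10/3]
R5 ← R5 − (19/6)·R2: [0, 0, -20/3, -40/3, 20/3]
R4 ← R4 + (4/11)·R3: [0, 0, 0, 0, 0]
R5 ← R5 − (8/11)·R3: [0, 0, 0, 0, 0]
The echelon form has 3 nonzero rows, and every pivot lies in the first 4 columns, so rank(C) = rank([C|b]) = 3.
The system is consistent.
Free variables = (unknowns) − (rank) = 4 − 3 = 1.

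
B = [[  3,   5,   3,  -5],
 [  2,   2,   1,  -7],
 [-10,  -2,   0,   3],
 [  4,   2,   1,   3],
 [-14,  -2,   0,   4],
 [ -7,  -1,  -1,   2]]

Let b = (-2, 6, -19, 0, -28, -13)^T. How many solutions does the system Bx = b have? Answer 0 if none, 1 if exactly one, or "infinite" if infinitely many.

1

Row reduce the augmented matrix [B | b].
R2 ← R2 − (2/3)·R1: [0, -4/3, -1, -11/3, 22/3]
R3 ← R3 + (10/3)·R1: [0, 44/3, 10, -41/3, -77/3]
R4 ← R4 − (4/3)·R1: [0, -14/3, -3, 29/3, 8/3]
R5 ← R5 + (14/3)·R1: [0, 64/3, 14, -58/3, -112/3]
R6 ← R6 + (7/3)·R1: [0, 32/3, 6, -29/3, -53/3]
R3 ← R3 + (11)·R2: [0, 0, -1, -54, 55]
R4 ← R4 − (7/2)·R2: [0, 0, 1/2, 45/2, -23]
R5 ← R5 + (16)·R2: [0, 0, -2, -78, 80]
R6 ← R6 + (8)·R2: [0, 0, -2, -39, 41]
R4 ← R4 + (1/2)·R3: [0, 0, 0, -9/2, 9/2]
R5 ← R5 − (2)·R3: [0, 0, 0, 30, -30]
R6 ← R6 − (2)·R3: [0, 0, 0, 69, -69]
R5 ← R5 + (20/3)·R4: [0, 0, 0, 0, 0]
R6 ← R6 + (46/3)·R4: [0, 0, 0, 0, 0]
The echelon form has 4 nonzero rows, and every pivot lies in the first 4 columns, so rank(B) = rank([B|b]) = 4.
The system is consistent.
rank = 4 = number of unknowns, so the solution is unique.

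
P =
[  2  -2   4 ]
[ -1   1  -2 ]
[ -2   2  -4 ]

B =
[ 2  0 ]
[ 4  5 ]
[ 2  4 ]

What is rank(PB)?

First compute PB:
[[  4,   6],
 [ -2,  -3],
 [ -4,  -6]]
Now row reduce the product.
R2 ← R2 + (1/2)·R1: [0, 0]
R3 ← R3 + R1: [0, 0]
1 nonzero row, so rank(PB) = 1.

1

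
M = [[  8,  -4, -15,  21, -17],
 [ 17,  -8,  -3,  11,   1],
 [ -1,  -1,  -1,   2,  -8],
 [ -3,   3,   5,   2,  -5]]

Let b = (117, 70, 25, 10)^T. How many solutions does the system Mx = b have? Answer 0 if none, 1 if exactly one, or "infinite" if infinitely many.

Row reduce the augmented matrix [M | b].
R2 ← R2 − (17/8)·R1: [0, 1/2, 231/8, -269/8, 297/8, -1429/8]
R3 ← R3 + (1/8)·R1: [0, -3/2, -23/8, 37/8, -81/8, 317/8]
R4 ← R4 + (3/8)·R1: [0, 3/2, -5/8, 79/8, -91/8, 431/8]
R3 ← R3 + (3)·R2: [0, 0, 335/4, -385/4, 405/4, -1985/4]
R4 ← R4 − (3)·R2: [0, 0, -349/4, 443/4, -491/4, 2359/4]
R4 ← R4 + (349/335)·R3: [0, 0, 0, 702/67, -1157/67, 4875/67]
The echelon form has 4 nonzero rows, and every pivot lies in the first 5 columns, so rank(M) = rank([M|b]) = 4.
The system is consistent.
rank = 4 < 5 unknowns, so there are infinitely many solutions.

infinite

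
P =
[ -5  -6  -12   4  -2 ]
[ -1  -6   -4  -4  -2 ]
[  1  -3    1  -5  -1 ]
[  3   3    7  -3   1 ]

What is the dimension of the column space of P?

2

Row reduce to echelon form.
R2 ← R2 − (1/5)·R1: [0, -24/5, -8/5, -24/5, -8/5]
R3 ← R3 + (1/5)·R1: [0, -21/5, -7/5, -21/5, -7/5]
R4 ← R4 + (3/5)·R1: [0, -3/5, -1/5, -3/5, -1/5]
R3 ← R3 − (7/8)·R2: [0, 0, 0, 0, 0]
R4 ← R4 − (1/8)·R2: [0, 0, 0, 0, 0]
Echelon form has 2 nonzero rows, so rank(P) = 2.
The column space has dimension equal to the rank: 2.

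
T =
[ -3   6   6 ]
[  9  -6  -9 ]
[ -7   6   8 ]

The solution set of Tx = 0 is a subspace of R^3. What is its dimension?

1

Row reduce to echelon form.
R2 ← R2 + (3)·R1: [0, 12, 9]
R3 ← R3 − (7/3)·R1: [0, -8, -6]
R3 ← R3 + (2/3)·R2: [0, 0, 0]
2 nonzero rows, so rank(T) = 2.
T has 3 columns; by rank–nullity, nullity = 3 − 2 = 1.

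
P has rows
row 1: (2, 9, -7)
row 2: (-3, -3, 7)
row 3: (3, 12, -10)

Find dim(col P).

2

Row reduce to echelon form.
R2 ← R2 + (3/2)·R1: [0, 21/2, -7/2]
R3 ← R3 − (3/2)·R1: [0, -3/2, 1/2]
R3 ← R3 + (1/7)·R2: [0, 0, 0]
Echelon form has 2 nonzero rows, so rank(P) = 2.
The column space has dimension equal to the rank: 2.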